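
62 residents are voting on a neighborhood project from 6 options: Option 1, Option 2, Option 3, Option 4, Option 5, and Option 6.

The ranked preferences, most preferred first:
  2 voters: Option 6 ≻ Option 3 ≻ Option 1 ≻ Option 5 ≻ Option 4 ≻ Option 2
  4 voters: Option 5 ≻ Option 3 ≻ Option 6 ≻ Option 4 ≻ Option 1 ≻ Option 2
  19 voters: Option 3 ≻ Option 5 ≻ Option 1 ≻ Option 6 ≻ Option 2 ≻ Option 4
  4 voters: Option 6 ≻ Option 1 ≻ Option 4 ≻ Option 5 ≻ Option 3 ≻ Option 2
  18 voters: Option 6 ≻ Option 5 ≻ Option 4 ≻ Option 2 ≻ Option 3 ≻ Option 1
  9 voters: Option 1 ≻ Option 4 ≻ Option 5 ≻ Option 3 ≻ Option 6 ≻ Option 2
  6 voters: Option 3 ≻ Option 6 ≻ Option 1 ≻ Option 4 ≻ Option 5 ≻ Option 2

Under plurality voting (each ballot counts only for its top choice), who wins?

First-place votes: Option 1 9, Option 2 0, Option 3 25, Option 4 0, Option 5 4, Option 6 24.

Option 3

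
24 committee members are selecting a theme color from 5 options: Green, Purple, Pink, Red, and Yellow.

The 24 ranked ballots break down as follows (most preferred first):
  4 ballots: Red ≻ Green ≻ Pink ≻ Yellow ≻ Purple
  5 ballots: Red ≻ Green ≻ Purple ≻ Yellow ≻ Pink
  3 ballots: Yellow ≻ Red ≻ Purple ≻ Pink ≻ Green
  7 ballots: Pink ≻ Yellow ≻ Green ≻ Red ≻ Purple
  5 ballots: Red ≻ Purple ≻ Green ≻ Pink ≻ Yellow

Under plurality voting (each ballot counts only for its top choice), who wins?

Red

First-place votes: Green 0, Purple 0, Pink 7, Red 14, Yellow 3.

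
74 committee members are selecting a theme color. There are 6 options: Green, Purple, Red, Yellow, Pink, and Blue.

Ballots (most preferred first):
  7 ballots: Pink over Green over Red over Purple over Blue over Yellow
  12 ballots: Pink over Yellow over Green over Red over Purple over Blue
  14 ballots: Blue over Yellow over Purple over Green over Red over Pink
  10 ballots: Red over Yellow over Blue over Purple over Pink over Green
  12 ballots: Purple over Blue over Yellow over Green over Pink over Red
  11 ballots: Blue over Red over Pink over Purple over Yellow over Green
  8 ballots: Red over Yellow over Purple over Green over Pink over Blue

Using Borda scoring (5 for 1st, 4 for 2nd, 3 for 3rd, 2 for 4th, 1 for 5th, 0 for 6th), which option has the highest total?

Green: 7×4 + 12×3 + 14×2 + 10×0 + 12×2 + 11×0 + 8×2 = 132
Purple: 7×2 + 12×1 + 14×3 + 10×2 + 12×5 + 11×2 + 8×3 = 194
Red: 7×3 + 12×2 + 14×1 + 10×5 + 12×0 + 11×4 + 8×5 = 193
Yellow: 7×0 + 12×4 + 14×4 + 10×4 + 12×3 + 11×1 + 8×4 = 223
Pink: 7×5 + 12×5 + 14×0 + 10×1 + 12×1 + 11×3 + 8×1 = 158
Blue: 7×1 + 12×0 + 14×5 + 10×3 + 12×4 + 11×5 + 8×0 = 210

Yellow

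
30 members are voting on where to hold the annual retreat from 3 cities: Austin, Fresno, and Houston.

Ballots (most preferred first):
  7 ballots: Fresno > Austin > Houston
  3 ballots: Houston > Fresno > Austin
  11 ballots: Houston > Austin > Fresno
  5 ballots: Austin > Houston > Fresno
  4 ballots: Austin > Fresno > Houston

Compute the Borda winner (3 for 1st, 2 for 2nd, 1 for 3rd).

Austin

Austin: 7×2 + 3×1 + 11×2 + 5×3 + 4×3 = 66
Fresno: 7×3 + 3×2 + 11×1 + 5×1 + 4×2 = 51
Houston: 7×1 + 3×3 + 11×3 + 5×2 + 4×1 = 63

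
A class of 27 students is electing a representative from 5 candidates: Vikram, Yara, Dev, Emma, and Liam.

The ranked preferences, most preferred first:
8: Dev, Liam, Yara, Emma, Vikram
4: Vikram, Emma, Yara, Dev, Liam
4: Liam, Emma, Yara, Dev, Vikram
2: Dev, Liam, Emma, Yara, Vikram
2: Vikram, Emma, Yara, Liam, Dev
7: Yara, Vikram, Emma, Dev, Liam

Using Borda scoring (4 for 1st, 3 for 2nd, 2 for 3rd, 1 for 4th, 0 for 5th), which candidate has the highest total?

Vikram: 8×0 + 4×4 + 4×0 + 2×0 + 2×4 + 7×3 = 45
Yara: 8×2 + 4×2 + 4×2 + 2×1 + 2×2 + 7×4 = 66
Dev: 8×4 + 4×1 + 4×1 + 2×4 + 2×0 + 7×1 = 55
Emma: 8×1 + 4×3 + 4×3 + 2×2 + 2×3 + 7×2 = 56
Liam: 8×3 + 4×0 + 4×4 + 2×3 + 2×1 + 7×0 = 48

Yara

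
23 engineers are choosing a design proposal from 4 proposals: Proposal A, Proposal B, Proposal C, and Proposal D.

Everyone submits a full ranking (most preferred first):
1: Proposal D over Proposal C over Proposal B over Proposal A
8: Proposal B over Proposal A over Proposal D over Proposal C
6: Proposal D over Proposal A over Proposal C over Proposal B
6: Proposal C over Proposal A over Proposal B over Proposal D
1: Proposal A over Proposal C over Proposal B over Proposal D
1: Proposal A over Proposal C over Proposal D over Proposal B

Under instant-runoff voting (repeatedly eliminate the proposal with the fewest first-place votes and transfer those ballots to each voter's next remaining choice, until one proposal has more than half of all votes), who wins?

Round 1: Proposal A 2, Proposal B 8, Proposal C 6, Proposal D 7. Proposal A eliminated.
Round 2: Proposal B 8, Proposal C 8, Proposal D 7. Proposal D eliminated.
Round 3: Proposal B 8, Proposal C 15. Proposal C has a majority (≥12).

Proposal C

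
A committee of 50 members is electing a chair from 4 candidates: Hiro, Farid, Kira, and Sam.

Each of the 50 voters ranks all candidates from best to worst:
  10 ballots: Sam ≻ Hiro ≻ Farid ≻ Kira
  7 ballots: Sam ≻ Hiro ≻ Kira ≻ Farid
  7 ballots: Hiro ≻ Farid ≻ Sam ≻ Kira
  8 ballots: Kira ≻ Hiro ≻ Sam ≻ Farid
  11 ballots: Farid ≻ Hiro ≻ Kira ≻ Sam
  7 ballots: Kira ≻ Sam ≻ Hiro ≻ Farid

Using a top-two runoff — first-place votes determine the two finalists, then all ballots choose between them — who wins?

Kira

Round 1 first-place votes: Hiro 7, Farid 11, Kira 15, Sam 17. Sam and Kira advance.
Runoff: Sam is ranked above Kira on 24 ballots, Kira above Sam on 26.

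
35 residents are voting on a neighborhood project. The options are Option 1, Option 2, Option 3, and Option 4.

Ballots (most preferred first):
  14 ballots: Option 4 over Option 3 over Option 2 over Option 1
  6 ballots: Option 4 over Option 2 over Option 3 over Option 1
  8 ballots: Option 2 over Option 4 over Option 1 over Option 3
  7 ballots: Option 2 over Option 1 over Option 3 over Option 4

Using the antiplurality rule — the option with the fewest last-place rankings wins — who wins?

Option 2

Last-place votes: Option 1 20, Option 2 0, Option 3 8, Option 4 7.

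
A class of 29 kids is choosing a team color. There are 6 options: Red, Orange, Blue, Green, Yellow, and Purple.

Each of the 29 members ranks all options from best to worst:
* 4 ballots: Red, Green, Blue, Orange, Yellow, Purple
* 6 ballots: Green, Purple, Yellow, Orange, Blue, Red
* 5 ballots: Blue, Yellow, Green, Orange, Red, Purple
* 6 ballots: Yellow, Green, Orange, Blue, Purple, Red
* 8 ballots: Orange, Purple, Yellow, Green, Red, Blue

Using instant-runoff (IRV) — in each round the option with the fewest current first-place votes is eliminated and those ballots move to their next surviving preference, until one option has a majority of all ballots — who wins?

Round 1: Red 4, Orange 8, Blue 5, Green 6, Yellow 6, Purple 0. Purple eliminated.
Round 2: Red 4, Orange 8, Blue 5, Green 6, Yellow 6. Red eliminated.
Round 3: Orange 8, Blue 5, Green 10, Yellow 6. Blue eliminated.
Round 4: Orange 8, Green 10, Yellow 11. Orange eliminated.
Round 5: Green 10, Yellow 19. Yellow has a majority (≥15).

Yellow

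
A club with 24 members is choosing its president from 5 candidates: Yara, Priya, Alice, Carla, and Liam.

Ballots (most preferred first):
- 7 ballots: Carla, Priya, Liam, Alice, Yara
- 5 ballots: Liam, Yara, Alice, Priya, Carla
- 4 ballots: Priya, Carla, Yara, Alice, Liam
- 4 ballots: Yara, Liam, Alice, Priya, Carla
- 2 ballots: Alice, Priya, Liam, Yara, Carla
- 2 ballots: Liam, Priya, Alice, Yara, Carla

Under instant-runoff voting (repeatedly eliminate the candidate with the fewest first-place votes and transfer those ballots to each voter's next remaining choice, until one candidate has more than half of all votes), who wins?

Round 1: Yara 4, Priya 4, Alice 2, Carla 7, Liam 7. Alice eliminated.
Round 2: Yara 4, Priya 6, Carla 7, Liam 7. Yara eliminated.
Round 3: Priya 6, Carla 7, Liam 11. Priya eliminated.
Round 4: Carla 11, Liam 13. Liam has a majority (≥13).

Liam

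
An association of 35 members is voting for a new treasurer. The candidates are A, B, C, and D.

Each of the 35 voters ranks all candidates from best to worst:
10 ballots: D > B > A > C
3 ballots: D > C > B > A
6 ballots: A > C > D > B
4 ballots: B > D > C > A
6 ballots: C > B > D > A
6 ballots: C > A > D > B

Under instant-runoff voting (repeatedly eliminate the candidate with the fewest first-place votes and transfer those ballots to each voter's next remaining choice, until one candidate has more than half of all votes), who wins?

C

Round 1: A 6, B 4, C 12, D 13. B eliminated.
Round 2: A 6, C 12, D 17. A eliminated.
Round 3: C 18, D 17. C has a majority (≥18).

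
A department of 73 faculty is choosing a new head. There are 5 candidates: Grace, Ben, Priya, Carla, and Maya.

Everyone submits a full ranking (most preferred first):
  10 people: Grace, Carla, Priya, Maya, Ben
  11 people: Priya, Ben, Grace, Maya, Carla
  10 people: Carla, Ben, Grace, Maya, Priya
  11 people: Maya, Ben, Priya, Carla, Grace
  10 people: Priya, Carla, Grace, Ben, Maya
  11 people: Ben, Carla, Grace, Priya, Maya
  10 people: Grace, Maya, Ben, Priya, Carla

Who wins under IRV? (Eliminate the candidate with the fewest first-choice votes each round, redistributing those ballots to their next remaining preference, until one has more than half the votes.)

Ben

Round 1: Grace 20, Ben 11, Priya 21, Carla 10, Maya 11. Carla eliminated.
Round 2: Grace 20, Ben 21, Priya 21, Maya 11. Maya eliminated.
Round 3: Grace 20, Ben 32, Priya 21. Grace eliminated.
Round 4: Ben 42, Priya 31. Ben has a majority (≥37).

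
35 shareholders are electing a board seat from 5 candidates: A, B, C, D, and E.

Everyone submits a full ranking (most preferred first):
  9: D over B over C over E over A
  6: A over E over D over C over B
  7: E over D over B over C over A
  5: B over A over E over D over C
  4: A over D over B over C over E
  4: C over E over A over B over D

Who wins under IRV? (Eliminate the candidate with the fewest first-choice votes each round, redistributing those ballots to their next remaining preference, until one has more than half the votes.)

E

Round 1: A 10, B 5, C 4, D 9, E 7. C eliminated.
Round 2: A 10, B 5, D 9, E 11. B eliminated.
Round 3: A 15, D 9, E 11. D eliminated.
Round 4: A 15, E 20. E has a majority (≥18).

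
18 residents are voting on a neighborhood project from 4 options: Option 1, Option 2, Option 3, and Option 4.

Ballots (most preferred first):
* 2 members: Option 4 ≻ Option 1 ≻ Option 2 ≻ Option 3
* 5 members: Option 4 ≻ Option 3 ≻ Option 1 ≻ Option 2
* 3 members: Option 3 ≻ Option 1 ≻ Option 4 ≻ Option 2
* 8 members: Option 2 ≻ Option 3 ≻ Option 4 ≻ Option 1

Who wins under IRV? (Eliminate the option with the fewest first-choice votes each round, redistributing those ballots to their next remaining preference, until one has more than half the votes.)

Option 4

Round 1: Option 1 0, Option 2 8, Option 3 3, Option 4 7. Option 1 eliminated.
Round 2: Option 2 8, Option 3 3, Option 4 7. Option 3 eliminated.
Round 3: Option 2 8, Option 4 10. Option 4 has a majority (≥10).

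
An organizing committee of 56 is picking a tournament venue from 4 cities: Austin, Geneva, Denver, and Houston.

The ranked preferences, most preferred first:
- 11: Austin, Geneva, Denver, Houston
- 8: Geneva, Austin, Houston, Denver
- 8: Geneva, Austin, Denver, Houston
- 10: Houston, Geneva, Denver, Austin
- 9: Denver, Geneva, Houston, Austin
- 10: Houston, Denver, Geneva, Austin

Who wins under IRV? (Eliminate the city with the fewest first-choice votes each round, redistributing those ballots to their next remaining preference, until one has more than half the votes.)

Geneva

Round 1: Austin 11, Geneva 16, Denver 9, Houston 20. Denver eliminated.
Round 2: Austin 11, Geneva 25, Houston 20. Austin eliminated.
Round 3: Geneva 36, Houston 20. Geneva has a majority (≥29).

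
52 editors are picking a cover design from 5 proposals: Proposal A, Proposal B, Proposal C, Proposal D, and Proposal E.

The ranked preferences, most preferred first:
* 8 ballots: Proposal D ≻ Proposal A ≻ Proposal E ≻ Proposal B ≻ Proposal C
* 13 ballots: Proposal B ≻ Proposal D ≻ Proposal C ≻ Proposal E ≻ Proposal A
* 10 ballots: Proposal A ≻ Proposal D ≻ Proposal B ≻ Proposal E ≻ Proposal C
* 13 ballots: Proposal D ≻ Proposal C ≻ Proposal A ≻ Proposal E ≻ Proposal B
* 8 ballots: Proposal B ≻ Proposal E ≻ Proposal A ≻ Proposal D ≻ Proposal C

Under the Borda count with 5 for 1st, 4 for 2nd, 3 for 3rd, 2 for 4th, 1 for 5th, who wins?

Proposal D

Proposal A: 8×4 + 13×1 + 10×5 + 13×3 + 8×3 = 158
Proposal B: 8×2 + 13×5 + 10×3 + 13×1 + 8×5 = 164
Proposal C: 8×1 + 13×3 + 10×1 + 13×4 + 8×1 = 117
Proposal D: 8×5 + 13×4 + 10×4 + 13×5 + 8×2 = 213
Proposal E: 8×3 + 13×2 + 10×2 + 13×2 + 8×4 = 128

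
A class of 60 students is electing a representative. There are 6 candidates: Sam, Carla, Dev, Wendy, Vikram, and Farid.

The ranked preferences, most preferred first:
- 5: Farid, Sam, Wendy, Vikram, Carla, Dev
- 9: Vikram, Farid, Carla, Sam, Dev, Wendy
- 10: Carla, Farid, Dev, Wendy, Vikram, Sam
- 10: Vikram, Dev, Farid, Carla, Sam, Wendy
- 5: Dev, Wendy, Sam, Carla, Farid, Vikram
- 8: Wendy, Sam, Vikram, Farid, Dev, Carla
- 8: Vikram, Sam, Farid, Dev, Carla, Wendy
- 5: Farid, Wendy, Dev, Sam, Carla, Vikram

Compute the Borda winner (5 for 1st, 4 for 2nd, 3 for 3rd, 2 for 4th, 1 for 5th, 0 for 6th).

Farid

Sam: 5×4 + 9×2 + 10×0 + 10×1 + 5×3 + 8×4 + 8×4 + 5×2 = 137
Carla: 5×1 + 9×3 + 10×5 + 10×2 + 5×2 + 8×0 + 8×1 + 5×1 = 125
Dev: 5×0 + 9×1 + 10×3 + 10×4 + 5×5 + 8×1 + 8×2 + 5×3 = 143
Wendy: 5×3 + 9×0 + 10×2 + 10×0 + 5×4 + 8×5 + 8×0 + 5×4 = 115
Vikram: 5×2 + 9×5 + 10×1 + 10×5 + 5×0 + 8×3 + 8×5 + 5×0 = 179
Farid: 5×5 + 9×4 + 10×4 + 10×3 + 5×1 + 8×2 + 8×3 + 5×5 = 201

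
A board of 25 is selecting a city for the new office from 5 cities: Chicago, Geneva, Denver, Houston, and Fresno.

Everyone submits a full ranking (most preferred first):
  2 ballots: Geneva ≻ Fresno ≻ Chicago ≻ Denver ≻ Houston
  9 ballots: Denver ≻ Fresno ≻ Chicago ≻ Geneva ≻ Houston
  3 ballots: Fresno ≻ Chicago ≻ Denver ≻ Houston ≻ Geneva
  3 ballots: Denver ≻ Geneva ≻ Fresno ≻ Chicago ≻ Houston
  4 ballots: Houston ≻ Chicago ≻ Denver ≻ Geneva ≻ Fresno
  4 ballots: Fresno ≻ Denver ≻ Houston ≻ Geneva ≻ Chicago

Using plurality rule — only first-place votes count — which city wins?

Denver

First-place votes: Chicago 0, Geneva 2, Denver 12, Houston 4, Fresno 7.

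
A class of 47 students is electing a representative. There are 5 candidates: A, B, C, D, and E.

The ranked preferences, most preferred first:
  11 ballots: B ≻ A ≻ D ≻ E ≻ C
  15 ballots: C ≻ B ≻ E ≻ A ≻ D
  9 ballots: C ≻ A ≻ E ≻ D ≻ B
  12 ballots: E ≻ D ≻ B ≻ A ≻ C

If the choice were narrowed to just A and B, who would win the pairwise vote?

A is ranked above B on 9 ballots; B above A on 38.

B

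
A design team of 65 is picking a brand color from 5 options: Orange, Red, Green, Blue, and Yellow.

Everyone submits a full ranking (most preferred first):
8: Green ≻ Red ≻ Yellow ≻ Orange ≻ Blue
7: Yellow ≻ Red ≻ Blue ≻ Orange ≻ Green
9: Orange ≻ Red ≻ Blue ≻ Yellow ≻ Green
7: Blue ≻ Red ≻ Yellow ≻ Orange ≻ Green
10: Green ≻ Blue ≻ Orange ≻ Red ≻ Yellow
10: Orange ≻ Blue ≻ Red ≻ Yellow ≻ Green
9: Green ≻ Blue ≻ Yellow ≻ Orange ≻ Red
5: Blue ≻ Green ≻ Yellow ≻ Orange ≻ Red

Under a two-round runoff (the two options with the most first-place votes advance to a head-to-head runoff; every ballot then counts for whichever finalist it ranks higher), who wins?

Round 1 first-place votes: Orange 19, Red 0, Green 27, Blue 12, Yellow 7. Green and Orange advance.
Runoff: Green is ranked above Orange on 32 ballots, Orange above Green on 33.

Orange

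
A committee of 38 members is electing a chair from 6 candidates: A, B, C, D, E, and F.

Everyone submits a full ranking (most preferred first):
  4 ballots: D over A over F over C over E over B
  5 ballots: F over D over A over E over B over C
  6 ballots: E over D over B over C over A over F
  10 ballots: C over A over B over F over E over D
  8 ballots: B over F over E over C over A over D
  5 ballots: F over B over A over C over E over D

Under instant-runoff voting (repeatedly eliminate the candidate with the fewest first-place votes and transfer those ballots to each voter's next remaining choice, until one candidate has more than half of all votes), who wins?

Round 1: A 0, B 8, C 10, D 4, E 6, F 10. A eliminated.
Round 2: B 8, C 10, D 4, E 6, F 10. D eliminated.
Round 3: B 8, C 10, E 6, F 14. E eliminated.
Round 4: B 14, C 10, F 14. C eliminated.
Round 5: B 24, F 14. B has a majority (≥20).

B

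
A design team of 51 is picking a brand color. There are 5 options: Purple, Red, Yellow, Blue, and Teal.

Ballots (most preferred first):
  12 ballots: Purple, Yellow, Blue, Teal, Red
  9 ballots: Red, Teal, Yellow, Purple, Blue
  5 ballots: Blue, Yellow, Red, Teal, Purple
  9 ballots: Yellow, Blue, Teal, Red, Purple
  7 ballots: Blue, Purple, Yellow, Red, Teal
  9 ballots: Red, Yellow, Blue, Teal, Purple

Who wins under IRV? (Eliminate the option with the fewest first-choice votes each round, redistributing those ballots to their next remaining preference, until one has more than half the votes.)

Round 1: Purple 12, Red 18, Yellow 9, Blue 12, Teal 0. Teal eliminated.
Round 2: Purple 12, Red 18, Yellow 9, Blue 12. Yellow eliminated.
Round 3: Purple 12, Red 18, Blue 21. Purple eliminated.
Round 4: Red 18, Blue 33. Blue has a majority (≥26).

Blue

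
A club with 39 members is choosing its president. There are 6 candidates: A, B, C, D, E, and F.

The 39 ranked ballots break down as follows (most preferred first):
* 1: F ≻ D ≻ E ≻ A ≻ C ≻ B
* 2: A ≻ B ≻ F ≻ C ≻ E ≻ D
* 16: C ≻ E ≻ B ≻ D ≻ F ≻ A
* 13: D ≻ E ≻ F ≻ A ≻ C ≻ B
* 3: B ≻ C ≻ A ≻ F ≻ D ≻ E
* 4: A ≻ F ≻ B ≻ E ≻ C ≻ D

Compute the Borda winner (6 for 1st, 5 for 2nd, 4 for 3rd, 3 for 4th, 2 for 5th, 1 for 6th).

A: 1×3 + 2×6 + 16×1 + 13×3 + 3×4 + 4×6 = 106
B: 1×1 + 2×5 + 16×4 + 13×1 + 3×6 + 4×4 = 122
C: 1×2 + 2×3 + 16×6 + 13×2 + 3×5 + 4×2 = 153
D: 1×5 + 2×1 + 16×3 + 13×6 + 3×2 + 4×1 = 143
E: 1×4 + 2×2 + 16×5 + 13×5 + 3×1 + 4×3 = 168
F: 1×6 + 2×4 + 16×2 + 13×4 + 3×3 + 4×5 = 127

E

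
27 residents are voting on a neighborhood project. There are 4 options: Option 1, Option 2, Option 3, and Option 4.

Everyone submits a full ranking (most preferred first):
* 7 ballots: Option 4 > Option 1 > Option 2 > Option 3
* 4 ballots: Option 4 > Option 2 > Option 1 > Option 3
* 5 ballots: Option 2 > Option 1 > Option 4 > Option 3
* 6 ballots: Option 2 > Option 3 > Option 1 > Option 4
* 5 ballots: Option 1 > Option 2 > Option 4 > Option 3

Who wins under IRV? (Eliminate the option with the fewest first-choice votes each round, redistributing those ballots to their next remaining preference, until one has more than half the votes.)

Option 2

Round 1: Option 1 5, Option 2 11, Option 3 0, Option 4 11. Option 3 eliminated.
Round 2: Option 1 5, Option 2 11, Option 4 11. Option 1 eliminated.
Round 3: Option 2 16, Option 4 11. Option 2 has a majority (≥14).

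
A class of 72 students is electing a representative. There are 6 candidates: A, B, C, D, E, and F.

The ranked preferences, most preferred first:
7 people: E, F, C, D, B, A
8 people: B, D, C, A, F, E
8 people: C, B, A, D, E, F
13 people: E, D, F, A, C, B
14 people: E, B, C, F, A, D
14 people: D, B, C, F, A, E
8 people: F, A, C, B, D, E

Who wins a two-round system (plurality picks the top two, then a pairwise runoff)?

D

Round 1 first-place votes: A 0, B 8, C 8, D 14, E 34, F 8. E and D advance.
Runoff: E is ranked above D on 34 ballots, D above E on 38.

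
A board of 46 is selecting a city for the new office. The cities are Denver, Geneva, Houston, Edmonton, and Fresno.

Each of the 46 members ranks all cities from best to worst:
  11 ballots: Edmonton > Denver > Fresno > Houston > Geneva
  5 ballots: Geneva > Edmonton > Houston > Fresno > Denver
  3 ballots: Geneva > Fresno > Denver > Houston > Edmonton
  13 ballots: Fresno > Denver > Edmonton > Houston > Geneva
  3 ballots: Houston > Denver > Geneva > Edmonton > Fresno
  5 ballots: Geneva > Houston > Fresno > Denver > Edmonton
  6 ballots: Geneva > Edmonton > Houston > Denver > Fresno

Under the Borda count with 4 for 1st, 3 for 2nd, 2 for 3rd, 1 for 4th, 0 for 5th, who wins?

Edmonton

Denver: 11×3 + 5×0 + 3×2 + 13×3 + 3×3 + 5×1 + 6×1 = 98
Geneva: 11×0 + 5×4 + 3×4 + 13×0 + 3×2 + 5×4 + 6×4 = 82
Houston: 11×1 + 5×2 + 3×1 + 13×1 + 3×4 + 5×3 + 6×2 = 76
Edmonton: 11×4 + 5×3 + 3×0 + 13×2 + 3×1 + 5×0 + 6×3 = 106
Fresno: 11×2 + 5×1 + 3×3 + 13×4 + 3×0 + 5×2 + 6×0 = 98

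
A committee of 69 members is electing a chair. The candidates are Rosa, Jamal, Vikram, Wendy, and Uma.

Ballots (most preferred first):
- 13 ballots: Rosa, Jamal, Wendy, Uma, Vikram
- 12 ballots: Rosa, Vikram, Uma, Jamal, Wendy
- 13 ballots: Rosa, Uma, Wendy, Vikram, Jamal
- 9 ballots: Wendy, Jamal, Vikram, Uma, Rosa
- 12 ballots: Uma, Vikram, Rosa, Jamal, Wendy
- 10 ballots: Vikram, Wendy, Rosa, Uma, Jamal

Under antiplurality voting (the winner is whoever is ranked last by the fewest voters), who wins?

Uma

Last-place votes: Rosa 9, Jamal 23, Vikram 13, Wendy 24, Uma 0.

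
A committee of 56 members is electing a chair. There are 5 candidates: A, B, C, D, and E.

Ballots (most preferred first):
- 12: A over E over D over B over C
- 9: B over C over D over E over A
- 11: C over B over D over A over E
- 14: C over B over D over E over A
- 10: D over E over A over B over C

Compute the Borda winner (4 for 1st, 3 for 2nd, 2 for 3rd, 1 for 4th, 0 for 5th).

B

A: 12×4 + 9×0 + 11×1 + 14×0 + 10×2 = 79
B: 12×1 + 9×4 + 11×3 + 14×3 + 10×1 = 133
C: 12×0 + 9×3 + 11×4 + 14×4 + 10×0 = 127
D: 12×2 + 9×2 + 11×2 + 14×2 + 10×4 = 132
E: 12×3 + 9×1 + 11×0 + 14×1 + 10×3 = 89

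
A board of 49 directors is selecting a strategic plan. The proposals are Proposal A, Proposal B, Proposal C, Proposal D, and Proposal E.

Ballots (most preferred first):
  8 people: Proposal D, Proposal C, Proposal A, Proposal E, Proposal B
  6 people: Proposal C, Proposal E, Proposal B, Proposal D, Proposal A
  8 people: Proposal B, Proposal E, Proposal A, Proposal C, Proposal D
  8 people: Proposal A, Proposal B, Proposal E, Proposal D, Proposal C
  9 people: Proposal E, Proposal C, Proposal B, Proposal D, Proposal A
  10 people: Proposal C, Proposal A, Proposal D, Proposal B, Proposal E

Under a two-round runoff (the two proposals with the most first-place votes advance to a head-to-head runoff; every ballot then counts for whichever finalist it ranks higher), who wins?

Proposal E

Round 1 first-place votes: Proposal A 8, Proposal B 8, Proposal C 16, Proposal D 8, Proposal E 9. Proposal C and Proposal E advance.
Runoff: Proposal C is ranked above Proposal E on 24 ballots, Proposal E above Proposal C on 25.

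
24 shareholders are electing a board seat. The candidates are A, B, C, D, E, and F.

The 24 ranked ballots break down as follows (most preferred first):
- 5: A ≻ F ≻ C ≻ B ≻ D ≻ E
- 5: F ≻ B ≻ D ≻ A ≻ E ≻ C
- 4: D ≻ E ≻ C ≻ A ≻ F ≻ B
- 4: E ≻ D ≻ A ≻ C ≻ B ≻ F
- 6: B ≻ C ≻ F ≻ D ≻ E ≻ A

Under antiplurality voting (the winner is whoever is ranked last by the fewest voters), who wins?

Last-place votes: A 6, B 4, C 5, D 0, E 5, F 4.

D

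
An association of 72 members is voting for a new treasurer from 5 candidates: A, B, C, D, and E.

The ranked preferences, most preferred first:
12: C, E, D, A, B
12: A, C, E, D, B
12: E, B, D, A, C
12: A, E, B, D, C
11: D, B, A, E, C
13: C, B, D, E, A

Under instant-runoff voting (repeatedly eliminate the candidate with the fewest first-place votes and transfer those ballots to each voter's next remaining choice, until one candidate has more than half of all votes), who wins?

A

Round 1: A 24, B 0, C 25, D 11, E 12. B eliminated.
Round 2: A 24, C 25, D 11, E 12. D eliminated.
Round 3: A 35, C 25, E 12. E eliminated.
Round 4: A 47, C 25. A has a majority (≥37).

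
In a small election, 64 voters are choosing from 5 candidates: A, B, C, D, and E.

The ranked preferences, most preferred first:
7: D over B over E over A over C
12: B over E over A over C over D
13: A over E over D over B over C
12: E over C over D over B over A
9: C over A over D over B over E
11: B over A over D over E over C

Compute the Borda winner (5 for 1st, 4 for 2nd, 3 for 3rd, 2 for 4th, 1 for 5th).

A: 7×2 + 12×3 + 13×5 + 12×1 + 9×4 + 11×4 = 207
B: 7×4 + 12×5 + 13×2 + 12×2 + 9×2 + 11×5 = 211
C: 7×1 + 12×2 + 13×1 + 12×4 + 9×5 + 11×1 = 148
D: 7×5 + 12×1 + 13×3 + 12×3 + 9×3 + 11×3 = 182
E: 7×3 + 12×4 + 13×4 + 12×5 + 9×1 + 11×2 = 212

E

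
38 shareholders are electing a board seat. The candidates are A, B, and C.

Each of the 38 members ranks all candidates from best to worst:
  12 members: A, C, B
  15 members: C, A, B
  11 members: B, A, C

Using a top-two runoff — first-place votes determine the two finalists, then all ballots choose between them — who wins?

Round 1 first-place votes: A 12, B 11, C 15. C and A advance.
Runoff: C is ranked above A on 15 ballots, A above C on 23.

A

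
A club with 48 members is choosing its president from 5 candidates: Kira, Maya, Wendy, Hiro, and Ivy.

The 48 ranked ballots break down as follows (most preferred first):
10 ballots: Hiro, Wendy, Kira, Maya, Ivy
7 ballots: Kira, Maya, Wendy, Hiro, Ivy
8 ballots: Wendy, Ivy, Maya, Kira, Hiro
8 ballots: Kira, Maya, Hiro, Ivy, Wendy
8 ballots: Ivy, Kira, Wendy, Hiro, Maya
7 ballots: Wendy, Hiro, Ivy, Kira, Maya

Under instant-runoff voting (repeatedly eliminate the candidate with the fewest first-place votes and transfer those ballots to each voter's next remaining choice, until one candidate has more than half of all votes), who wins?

Wendy

Round 1: Kira 15, Maya 0, Wendy 15, Hiro 10, Ivy 8. Maya eliminated.
Round 2: Kira 15, Wendy 15, Hiro 10, Ivy 8. Ivy eliminated.
Round 3: Kira 23, Wendy 15, Hiro 10. Hiro eliminated.
Round 4: Kira 23, Wendy 25. Wendy has a majority (≥25).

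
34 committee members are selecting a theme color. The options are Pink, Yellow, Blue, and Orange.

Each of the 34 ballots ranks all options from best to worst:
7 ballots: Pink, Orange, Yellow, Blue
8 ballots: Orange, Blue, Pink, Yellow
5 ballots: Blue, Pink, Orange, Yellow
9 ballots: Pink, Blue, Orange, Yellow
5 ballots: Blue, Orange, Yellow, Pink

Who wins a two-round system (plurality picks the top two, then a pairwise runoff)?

Round 1 first-place votes: Pink 16, Yellow 0, Blue 10, Orange 8. Pink and Blue advance.
Runoff: Pink is ranked above Blue on 16 ballots, Blue above Pink on 18.

Blue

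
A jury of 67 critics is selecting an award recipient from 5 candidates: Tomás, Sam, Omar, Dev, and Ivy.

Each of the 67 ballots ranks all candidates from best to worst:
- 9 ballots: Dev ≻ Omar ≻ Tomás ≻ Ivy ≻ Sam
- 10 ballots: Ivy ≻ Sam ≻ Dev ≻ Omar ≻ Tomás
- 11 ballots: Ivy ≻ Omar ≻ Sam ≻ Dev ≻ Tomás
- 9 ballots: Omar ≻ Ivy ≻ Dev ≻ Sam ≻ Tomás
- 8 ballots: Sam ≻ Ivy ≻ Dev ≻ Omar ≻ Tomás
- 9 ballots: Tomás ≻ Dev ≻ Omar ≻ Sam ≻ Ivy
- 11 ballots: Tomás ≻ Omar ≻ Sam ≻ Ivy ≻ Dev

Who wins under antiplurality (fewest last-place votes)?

Omar

Last-place votes: Tomás 38, Sam 9, Omar 0, Dev 11, Ivy 9.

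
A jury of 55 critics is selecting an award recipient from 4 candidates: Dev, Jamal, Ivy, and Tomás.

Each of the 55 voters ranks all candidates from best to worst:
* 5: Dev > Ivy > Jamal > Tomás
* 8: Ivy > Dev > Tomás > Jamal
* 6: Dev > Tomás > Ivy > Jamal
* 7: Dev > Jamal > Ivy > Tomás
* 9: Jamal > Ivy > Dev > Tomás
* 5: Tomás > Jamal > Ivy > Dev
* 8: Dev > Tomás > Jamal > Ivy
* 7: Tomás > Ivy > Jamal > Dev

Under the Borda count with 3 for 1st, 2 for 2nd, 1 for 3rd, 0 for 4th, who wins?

Dev

Dev: 5×3 + 8×2 + 6×3 + 7×3 + 9×1 + 5×0 + 8×3 + 7×0 = 103
Jamal: 5×1 + 8×0 + 6×0 + 7×2 + 9×3 + 5×2 + 8×1 + 7×1 = 71
Ivy: 5×2 + 8×3 + 6×1 + 7×1 + 9×2 + 5×1 + 8×0 + 7×2 = 84
Tomás: 5×0 + 8×1 + 6×2 + 7×0 + 9×0 + 5×3 + 8×2 + 7×3 = 72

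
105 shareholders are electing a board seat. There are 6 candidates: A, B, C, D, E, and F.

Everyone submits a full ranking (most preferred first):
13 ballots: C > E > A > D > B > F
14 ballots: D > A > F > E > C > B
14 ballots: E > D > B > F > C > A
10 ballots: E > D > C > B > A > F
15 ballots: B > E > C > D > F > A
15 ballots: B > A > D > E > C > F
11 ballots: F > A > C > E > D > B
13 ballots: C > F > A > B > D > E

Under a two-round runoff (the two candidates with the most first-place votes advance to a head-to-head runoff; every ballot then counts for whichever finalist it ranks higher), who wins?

Round 1 first-place votes: A 0, B 30, C 26, D 14, E 24, F 11. B and C advance.
Runoff: B is ranked above C on 44 ballots, C above B on 61.

C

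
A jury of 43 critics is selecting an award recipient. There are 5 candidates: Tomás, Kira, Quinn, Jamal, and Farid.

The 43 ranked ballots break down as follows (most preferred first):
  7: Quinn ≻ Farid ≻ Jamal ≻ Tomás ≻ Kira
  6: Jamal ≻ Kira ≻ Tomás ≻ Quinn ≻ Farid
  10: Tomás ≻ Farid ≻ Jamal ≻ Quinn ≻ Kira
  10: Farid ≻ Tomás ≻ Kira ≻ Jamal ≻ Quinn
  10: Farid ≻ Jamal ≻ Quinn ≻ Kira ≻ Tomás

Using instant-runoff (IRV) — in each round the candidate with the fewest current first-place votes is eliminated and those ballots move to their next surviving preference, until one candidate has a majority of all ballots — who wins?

Round 1: Tomás 10, Kira 0, Quinn 7, Jamal 6, Farid 20. Kira eliminated.
Round 2: Tomás 10, Quinn 7, Jamal 6, Farid 20. Jamal eliminated.
Round 3: Tomás 16, Quinn 7, Farid 20. Quinn eliminated.
Round 4: Tomás 16, Farid 27. Farid has a majority (≥22).

Farid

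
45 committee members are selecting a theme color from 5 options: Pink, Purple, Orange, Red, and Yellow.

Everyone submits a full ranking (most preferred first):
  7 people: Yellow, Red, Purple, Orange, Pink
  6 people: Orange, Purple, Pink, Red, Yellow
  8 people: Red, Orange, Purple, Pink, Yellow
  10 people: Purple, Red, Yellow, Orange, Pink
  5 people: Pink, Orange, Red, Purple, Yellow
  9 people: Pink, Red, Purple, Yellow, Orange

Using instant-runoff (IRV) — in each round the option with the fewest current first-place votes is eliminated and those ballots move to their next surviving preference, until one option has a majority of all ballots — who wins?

Round 1: Pink 14, Purple 10, Orange 6, Red 8, Yellow 7. Orange eliminated.
Round 2: Pink 14, Purple 16, Red 8, Yellow 7. Yellow eliminated.
Round 3: Pink 14, Purple 16, Red 15. Pink eliminated.
Round 4: Purple 16, Red 29. Red has a majority (≥23).

Red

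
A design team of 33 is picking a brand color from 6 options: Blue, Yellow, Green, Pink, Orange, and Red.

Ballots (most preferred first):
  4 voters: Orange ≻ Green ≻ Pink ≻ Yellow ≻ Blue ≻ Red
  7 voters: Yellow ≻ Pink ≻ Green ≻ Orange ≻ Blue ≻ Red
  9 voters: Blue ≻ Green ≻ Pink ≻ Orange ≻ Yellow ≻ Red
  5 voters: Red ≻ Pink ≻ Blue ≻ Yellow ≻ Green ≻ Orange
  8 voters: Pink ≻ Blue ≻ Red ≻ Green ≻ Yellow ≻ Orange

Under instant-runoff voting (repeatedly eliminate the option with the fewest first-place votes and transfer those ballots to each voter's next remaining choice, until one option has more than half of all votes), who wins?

Pink

Round 1: Blue 9, Yellow 7, Green 0, Pink 8, Orange 4, Red 5. Green eliminated.
Round 2: Blue 9, Yellow 7, Pink 8, Orange 4, Red 5. Orange eliminated.
Round 3: Blue 9, Yellow 7, Pink 12, Red 5. Red eliminated.
Round 4: Blue 9, Yellow 7, Pink 17. Pink has a majority (≥17).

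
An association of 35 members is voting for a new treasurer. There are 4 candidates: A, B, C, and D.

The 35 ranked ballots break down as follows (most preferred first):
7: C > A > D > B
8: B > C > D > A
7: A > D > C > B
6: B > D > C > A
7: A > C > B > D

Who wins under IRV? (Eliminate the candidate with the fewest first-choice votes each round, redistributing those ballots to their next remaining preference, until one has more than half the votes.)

Round 1: A 14, B 14, C 7, D 0. D eliminated.
Round 2: A 14, B 14, C 7. C eliminated.
Round 3: A 21, B 14. A has a majority (≥18).

A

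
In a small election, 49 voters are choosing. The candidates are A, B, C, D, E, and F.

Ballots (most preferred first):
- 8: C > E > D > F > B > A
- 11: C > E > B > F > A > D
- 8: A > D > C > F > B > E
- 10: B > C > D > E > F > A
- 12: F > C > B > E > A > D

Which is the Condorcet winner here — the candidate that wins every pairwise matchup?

C vs A: 41–8
C vs B: 39–10
C vs D: 41–8
C vs E: 49–0
C vs F: 37–12
C beats every other candidate.

C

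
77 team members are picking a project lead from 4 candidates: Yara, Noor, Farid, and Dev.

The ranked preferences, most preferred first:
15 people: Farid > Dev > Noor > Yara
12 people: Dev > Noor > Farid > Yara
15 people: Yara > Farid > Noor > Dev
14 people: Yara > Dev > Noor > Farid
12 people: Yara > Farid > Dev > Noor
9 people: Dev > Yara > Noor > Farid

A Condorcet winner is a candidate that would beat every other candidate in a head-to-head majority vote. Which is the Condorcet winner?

Yara

Yara vs Noor: 50–27
Yara vs Farid: 50–27
Yara vs Dev: 41–36
Yara beats every other candidate.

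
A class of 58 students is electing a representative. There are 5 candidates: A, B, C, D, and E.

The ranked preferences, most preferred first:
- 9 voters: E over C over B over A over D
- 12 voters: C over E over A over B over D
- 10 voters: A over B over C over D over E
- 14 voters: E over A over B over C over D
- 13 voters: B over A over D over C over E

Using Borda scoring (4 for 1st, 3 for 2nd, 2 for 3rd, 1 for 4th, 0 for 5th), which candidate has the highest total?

A: 9×1 + 12×2 + 10×4 + 14×3 + 13×3 = 154
B: 9×2 + 12×1 + 10×3 + 14×2 + 13×4 = 140
C: 9×3 + 12×4 + 10×2 + 14×1 + 13×1 = 122
D: 9×0 + 12×0 + 10×1 + 14×0 + 13×2 = 36
E: 9×4 + 12×3 + 10×0 + 14×4 + 13×0 = 128

A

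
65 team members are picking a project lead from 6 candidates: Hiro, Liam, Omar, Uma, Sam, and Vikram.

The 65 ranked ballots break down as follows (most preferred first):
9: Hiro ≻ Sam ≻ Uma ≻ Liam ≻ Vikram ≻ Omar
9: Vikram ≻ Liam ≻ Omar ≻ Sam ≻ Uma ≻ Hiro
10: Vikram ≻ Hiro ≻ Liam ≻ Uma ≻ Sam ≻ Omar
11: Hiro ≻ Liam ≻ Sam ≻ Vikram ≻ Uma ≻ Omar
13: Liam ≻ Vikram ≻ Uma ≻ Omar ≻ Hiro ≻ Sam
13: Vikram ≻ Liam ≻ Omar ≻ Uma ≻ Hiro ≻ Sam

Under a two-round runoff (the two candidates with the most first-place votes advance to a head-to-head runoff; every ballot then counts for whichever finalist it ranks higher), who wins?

Vikram

Round 1 first-place votes: Hiro 20, Liam 13, Omar 0, Uma 0, Sam 0, Vikram 32. Vikram and Hiro advance.
Runoff: Vikram is ranked above Hiro on 45 ballots, Hiro above Vikram on 20.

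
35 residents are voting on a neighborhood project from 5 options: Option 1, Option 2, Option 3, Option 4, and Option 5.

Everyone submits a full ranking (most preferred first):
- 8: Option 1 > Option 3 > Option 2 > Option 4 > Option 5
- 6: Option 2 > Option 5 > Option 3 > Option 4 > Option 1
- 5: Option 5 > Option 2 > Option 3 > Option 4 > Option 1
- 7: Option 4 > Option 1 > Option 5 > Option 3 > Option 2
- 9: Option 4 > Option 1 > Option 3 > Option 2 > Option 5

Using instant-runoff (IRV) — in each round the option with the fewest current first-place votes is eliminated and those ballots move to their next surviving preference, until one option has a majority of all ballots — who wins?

Round 1: Option 1 8, Option 2 6, Option 3 0, Option 4 16, Option 5 5. Option 3 eliminated.
Round 2: Option 1 8, Option 2 6, Option 4 16, Option 5 5. Option 5 eliminated.
Round 3: Option 1 8, Option 2 11, Option 4 16. Option 1 eliminated.
Round 4: Option 2 19, Option 4 16. Option 2 has a majority (≥18).

Option 2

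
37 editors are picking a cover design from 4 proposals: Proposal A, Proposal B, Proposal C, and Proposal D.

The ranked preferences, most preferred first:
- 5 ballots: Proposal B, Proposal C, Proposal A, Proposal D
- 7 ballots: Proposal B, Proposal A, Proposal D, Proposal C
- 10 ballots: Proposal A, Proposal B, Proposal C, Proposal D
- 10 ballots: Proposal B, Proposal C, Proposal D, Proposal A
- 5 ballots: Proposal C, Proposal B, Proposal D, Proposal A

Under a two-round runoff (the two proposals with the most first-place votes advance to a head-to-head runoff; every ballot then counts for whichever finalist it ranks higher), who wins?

Round 1 first-place votes: Proposal A 10, Proposal B 22, Proposal C 5, Proposal D 0. Proposal B and Proposal A advance.
Runoff: Proposal B is ranked above Proposal A on 27 ballots, Proposal A above Proposal B on 10.

Proposal B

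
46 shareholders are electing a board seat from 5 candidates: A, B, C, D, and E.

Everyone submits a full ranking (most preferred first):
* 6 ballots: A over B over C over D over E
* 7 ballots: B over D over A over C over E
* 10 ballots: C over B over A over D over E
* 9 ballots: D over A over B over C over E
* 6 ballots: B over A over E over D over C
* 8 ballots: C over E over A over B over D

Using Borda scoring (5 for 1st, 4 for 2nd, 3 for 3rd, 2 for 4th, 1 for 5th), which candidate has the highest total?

A: 6×5 + 7×3 + 10×3 + 9×4 + 6×4 + 8×3 = 165
B: 6×4 + 7×5 + 10×4 + 9×3 + 6×5 + 8×2 = 172
C: 6×3 + 7×2 + 10×5 + 9×2 + 6×1 + 8×5 = 146
D: 6×2 + 7×4 + 10×2 + 9×5 + 6×2 + 8×1 = 125
E: 6×1 + 7×1 + 10×1 + 9×1 + 6×3 + 8×4 = 82

B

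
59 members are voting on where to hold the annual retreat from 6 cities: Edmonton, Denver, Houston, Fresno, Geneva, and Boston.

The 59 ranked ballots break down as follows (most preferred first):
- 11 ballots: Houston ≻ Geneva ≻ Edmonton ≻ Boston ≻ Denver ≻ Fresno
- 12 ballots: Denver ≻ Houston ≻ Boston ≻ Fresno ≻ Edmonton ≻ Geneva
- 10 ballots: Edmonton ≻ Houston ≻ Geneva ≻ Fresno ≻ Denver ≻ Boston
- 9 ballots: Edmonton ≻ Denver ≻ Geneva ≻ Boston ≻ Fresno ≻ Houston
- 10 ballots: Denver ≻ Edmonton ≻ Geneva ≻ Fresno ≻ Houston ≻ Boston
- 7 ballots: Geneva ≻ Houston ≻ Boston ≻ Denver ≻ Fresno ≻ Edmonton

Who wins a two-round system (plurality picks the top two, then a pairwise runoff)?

Round 1 first-place votes: Edmonton 19, Denver 22, Houston 11, Fresno 0, Geneva 7, Boston 0. Denver and Edmonton advance.
Runoff: Denver is ranked above Edmonton on 29 ballots, Edmonton above Denver on 30.

Edmonton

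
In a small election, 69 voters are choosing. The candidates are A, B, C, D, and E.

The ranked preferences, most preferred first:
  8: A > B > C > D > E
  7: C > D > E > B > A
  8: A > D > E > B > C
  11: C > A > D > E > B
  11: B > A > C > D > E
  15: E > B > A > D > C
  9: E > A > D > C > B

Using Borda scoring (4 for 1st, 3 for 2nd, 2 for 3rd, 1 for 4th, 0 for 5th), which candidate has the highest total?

A: 8×4 + 7×0 + 8×4 + 11×3 + 11×3 + 15×2 + 9×3 = 187
B: 8×3 + 7×1 + 8×1 + 11×0 + 11×4 + 15×3 + 9×0 = 128
C: 8×2 + 7×4 + 8×0 + 11×4 + 11×2 + 15×0 + 9×1 = 119
D: 8×1 + 7×3 + 8×3 + 11×2 + 11×1 + 15×1 + 9×2 = 119
E: 8×0 + 7×2 + 8×2 + 11×1 + 11×0 + 15×4 + 9×4 = 137

A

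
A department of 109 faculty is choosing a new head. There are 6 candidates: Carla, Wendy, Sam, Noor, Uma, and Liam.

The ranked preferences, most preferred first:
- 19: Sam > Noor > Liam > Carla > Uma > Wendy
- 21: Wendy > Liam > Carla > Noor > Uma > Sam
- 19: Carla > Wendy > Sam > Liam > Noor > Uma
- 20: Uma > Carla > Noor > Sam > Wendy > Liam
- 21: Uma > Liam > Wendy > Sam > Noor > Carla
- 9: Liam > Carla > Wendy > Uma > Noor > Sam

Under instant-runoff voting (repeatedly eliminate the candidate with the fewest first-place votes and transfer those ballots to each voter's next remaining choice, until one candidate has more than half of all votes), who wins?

Carla

Round 1: Carla 19, Wendy 21, Sam 19, Noor 0, Uma 41, Liam 9. Noor eliminated.
Round 2: Carla 19, Wendy 21, Sam 19, Uma 41, Liam 9. Liam eliminated.
Round 3: Carla 28, Wendy 21, Sam 19, Uma 41. Sam eliminated.
Round 4: Carla 47, Wendy 21, Uma 41. Wendy eliminated.
Round 5: Carla 68, Uma 41. Carla has a majority (≥55).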